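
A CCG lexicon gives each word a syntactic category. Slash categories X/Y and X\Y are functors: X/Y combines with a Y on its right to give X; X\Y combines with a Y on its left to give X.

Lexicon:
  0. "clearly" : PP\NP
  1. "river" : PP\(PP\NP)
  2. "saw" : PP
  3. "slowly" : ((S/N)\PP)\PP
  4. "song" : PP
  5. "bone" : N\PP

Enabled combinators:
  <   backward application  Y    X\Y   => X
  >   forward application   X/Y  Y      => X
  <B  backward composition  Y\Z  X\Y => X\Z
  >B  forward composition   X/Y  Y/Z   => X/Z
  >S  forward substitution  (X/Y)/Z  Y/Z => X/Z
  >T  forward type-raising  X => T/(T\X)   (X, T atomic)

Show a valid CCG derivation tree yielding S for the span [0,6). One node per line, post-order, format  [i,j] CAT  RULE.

[0,1] PP\NP  lex  "clearly"
[1,2] PP\(PP\NP)  lex  "river"
[0,2] PP  <  k=1
[2,3] PP  lex  "saw"
[3,4] ((S/N)\PP)\PP  lex  "slowly"
[2,4] (S/N)\PP  <  k=3
[0,4] S/N  <  k=2
[4,5] PP  lex  "song"
[5,6] N\PP  lex  "bone"
[4,6] N  <  k=5
[0,6] S  >  k=4

[0,6] S   >
  [0,4] S/N   <
    [0,2] PP   <
      [0,1] "clearly" : PP\NP
      [1,2] "river" : PP\(PP\NP)
    [2,4] (S/N)\PP   <
      [2,3] "saw" : PP
      [3,4] "slowly" : ((S/N)\PP)\PP
  [4,6] N   <
    [4,5] "song" : PP
    [5,6] "bone" : N\PP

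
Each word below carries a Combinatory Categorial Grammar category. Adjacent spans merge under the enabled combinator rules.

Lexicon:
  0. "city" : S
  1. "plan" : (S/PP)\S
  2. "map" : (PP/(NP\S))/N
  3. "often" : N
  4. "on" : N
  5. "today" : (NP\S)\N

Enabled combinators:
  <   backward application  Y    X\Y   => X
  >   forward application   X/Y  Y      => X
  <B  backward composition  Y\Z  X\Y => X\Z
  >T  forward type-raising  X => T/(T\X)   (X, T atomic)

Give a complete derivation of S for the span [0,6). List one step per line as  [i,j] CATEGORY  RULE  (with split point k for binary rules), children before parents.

[0,1] S  lex  "city"
[1,2] (S/PP)\S  lex  "plan"
[0,2] S/PP  <  k=1
[2,3] (PP/(NP\S))/N  lex  "map"
[3,4] N  lex  "often"
[2,4] PP/(NP\S)  >  k=3
[4,5] N  lex  "on"
[5,6] (NP\S)\N  lex  "today"
[4,6] NP\S  <  k=5
[2,6] PP  >  k=4
[0,6] S  >  k=2

[0,6] S   >
  [0,2] S/PP   <
    [0,1] "city" : S
    [1,2] "plan" : (S/PP)\S
  [2,6] PP   >
    [2,4] PP/(NP\S)   >
      [2,3] "map" : (PP/(NP\S))/N
      [3,4] "often" : N
    [4,6] NP\S   <
      [4,5] "on" : N
      [5,6] "today" : (NP\S)\N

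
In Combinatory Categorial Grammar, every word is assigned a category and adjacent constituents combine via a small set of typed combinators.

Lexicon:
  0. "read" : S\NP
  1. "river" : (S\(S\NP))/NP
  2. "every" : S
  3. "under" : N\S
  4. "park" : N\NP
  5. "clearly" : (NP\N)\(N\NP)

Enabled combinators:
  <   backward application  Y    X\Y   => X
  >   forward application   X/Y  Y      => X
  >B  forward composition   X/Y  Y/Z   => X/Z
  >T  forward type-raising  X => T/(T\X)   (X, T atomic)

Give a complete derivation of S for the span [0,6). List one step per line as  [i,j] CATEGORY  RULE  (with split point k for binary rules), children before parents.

[0,1] S\NP  lex  "read"
[1,2] (S\(S\NP))/NP  lex  "river"
[2,3] S  lex  "every"
[2,3] N/(N\S)  >T
[3,4] N\S  lex  "under"
[2,4] N  >  k=3
[4,5] N\NP  lex  "park"
[5,6] (NP\N)\(N\NP)  lex  "clearly"
[4,6] NP\N  <  k=5
[2,6] NP  <  k=4
[1,6] S\(S\NP)  >  k=2
[0,6] S  <  k=1

[0,6] S   <
  [0,1] "read" : S\NP
  [1,6] S\(S\NP)   >
    [1,2] "river" : (S\(S\NP))/NP
    [2,6] NP   <
      [2,4] N   >
        [2,3] N/(N\S)   >T
          [2,3] "every" : S
        [3,4] "under" : N\S
      [4,6] NP\N   <
        [4,5] "park" : N\NP
        [5,6] "clearly" : (NP\N)\(N\NP)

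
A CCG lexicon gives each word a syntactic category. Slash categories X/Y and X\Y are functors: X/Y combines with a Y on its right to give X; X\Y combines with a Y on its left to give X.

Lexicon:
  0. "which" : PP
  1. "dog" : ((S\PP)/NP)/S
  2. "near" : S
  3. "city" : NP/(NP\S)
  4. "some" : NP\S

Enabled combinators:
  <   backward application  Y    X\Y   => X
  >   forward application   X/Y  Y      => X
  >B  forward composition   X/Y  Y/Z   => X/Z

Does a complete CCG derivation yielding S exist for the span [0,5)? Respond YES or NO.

YES

[0,5] S   <
  [0,1] "which" : PP
  [1,5] S\PP   >
    [1,3] (S\PP)/NP   >
      [1,2] "dog" : ((S\PP)/NP)/S
      [2,3] "near" : S
    [3,5] NP   >
      [3,4] "city" : NP/(NP\S)
      [4,5] "some" : NP\S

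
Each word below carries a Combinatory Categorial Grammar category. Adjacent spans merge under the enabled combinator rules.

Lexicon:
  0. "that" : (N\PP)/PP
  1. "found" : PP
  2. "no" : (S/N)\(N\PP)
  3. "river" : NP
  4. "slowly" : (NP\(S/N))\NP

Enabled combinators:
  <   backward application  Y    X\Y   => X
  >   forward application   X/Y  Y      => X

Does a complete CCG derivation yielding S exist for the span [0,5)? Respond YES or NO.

(N\PP)/PP PP (S/N)\(N\PP) NP (NP\(S/N))\NP
CKY chart[0,5] = {NP}; S ∉ chart

NO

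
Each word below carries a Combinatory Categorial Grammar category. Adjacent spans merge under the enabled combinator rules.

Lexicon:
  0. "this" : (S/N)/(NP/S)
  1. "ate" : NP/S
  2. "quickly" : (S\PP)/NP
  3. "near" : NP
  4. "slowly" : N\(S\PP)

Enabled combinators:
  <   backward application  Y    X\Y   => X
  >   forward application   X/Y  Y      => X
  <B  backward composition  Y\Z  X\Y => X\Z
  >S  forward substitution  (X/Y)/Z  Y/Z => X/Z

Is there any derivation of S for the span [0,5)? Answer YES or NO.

[0,5] S   >
  [0,2] S/N   >
    [0,1] "this" : (S/N)/(NP/S)
    [1,2] "ate" : NP/S
  [2,5] N   <
    [2,4] S\PP   >
      [2,3] "quickly" : (S\PP)/NP
      [3,4] "near" : NP
    [4,5] "slowly" : N\(S\PP)

YES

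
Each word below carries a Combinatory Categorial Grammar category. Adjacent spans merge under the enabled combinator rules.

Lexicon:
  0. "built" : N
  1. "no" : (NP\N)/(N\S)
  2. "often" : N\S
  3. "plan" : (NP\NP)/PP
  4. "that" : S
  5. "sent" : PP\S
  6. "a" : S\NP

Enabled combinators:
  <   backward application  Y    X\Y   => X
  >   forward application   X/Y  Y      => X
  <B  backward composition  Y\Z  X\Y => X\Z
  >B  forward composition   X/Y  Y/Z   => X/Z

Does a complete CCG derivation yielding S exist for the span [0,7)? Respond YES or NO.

[0,7] S   <
  [0,1] "built" : N
  [1,7] S\N   <B
    [1,3] NP\N   >
      [1,2] "no" : (NP\N)/(N\S)
      [2,3] "often" : N\S
    [3,7] S\NP   <B
      [3,6] NP\NP   >
        [3,4] "plan" : (NP\NP)/PP
        [4,6] PP   <
          [4,5] "that" : S
          [5,6] "sent" : PP\S
      [6,7] "a" : S\NP

YES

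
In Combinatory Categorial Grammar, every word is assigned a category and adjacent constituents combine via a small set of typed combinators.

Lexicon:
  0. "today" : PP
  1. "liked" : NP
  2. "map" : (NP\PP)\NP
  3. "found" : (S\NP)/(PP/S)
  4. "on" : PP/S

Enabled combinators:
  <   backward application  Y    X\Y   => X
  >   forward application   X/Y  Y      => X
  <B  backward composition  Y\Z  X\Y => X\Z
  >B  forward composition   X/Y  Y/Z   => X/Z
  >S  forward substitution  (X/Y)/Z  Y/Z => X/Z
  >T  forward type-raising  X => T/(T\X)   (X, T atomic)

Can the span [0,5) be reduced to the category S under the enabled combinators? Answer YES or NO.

[0,5] S   <
  [0,1] "today" : PP
  [1,5] S\PP   <B
    [1,3] NP\PP   <
      [1,2] "liked" : NP
      [2,3] "map" : (NP\PP)\NP
    [3,5] S\NP   >
      [3,4] "found" : (S\NP)/(PP/S)
      [4,5] "on" : PP/S

YES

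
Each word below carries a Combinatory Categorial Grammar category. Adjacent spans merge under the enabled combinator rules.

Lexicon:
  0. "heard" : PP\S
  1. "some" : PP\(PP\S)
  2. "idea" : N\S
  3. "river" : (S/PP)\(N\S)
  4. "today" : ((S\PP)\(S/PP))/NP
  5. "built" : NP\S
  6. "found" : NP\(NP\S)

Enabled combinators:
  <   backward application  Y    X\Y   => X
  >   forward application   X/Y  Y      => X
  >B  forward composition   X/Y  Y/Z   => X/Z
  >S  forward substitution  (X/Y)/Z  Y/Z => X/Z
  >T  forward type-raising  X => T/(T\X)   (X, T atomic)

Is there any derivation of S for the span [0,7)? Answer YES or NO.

YES

[0,7] S   <
  [0,2] PP   <
    [0,1] "heard" : PP\S
    [1,2] "some" : PP\(PP\S)
  [2,7] S\PP   <
    [2,4] S/PP   <
      [2,3] "idea" : N\S
      [3,4] "river" : (S/PP)\(N\S)
    [4,7] (S\PP)\(S/PP)   >
      [4,5] "today" : ((S\PP)\(S/PP))/NP
      [5,7] NP   <
        [5,6] "built" : NP\S
        [6,7] "found" : NP\(NP\S)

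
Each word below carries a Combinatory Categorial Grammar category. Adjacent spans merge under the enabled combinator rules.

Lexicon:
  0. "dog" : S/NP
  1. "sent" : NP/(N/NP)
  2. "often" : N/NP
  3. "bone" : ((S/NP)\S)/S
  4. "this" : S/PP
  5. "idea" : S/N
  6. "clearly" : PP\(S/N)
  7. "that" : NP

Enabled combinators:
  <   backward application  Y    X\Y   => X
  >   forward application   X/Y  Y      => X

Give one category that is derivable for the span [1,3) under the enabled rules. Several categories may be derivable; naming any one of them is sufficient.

NP

[0,8] S   >
  [0,7] S/NP   <
    [0,3] S   >
      [0,1] "dog" : S/NP
      [1,3] NP   >
        [1,2] "sent" : NP/(N/NP)
        [2,3] "often" : N/NP
    [3,7] (S/NP)\S   >
      [3,4] "bone" : ((S/NP)\S)/S
      [4,7] S   >
        [4,5] "this" : S/PP
        [5,7] PP   <
          [5,6] "idea" : S/N
          [6,7] "clearly" : PP\(S/N)
  [7,8] "that" : NP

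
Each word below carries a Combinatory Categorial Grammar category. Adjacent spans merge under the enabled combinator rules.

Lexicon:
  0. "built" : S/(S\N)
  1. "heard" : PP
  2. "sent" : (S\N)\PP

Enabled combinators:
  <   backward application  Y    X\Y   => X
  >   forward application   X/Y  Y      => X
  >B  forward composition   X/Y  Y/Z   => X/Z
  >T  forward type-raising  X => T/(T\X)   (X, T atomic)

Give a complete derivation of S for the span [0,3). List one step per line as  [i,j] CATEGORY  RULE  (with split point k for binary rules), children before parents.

[0,3] S   >
  [0,1] "built" : S/(S\N)
  [1,3] S\N   <
    [1,2] "heard" : PP
    [2,3] "sent" : (S\N)\PP

[0,1] S/(S\N)  lex  "built"
[1,2] PP  lex  "heard"
[2,3] (S\N)\PP  lex  "sent"
[1,3] S\N  <  k=2
[0,3] S  >  k=1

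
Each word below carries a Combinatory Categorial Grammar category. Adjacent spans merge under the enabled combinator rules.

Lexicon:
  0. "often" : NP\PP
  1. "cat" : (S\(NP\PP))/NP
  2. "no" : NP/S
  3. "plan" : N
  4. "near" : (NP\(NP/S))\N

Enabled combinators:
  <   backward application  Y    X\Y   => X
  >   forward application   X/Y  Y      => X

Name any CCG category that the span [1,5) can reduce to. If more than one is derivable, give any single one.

S\(NP\PP)

[0,5] S   <
  [0,1] "often" : NP\PP
  [1,5] S\(NP\PP)   >
    [1,2] "cat" : (S\(NP\PP))/NP
    [2,5] NP   <
      [2,3] "no" : NP/S
      [3,5] NP\(NP/S)   <
        [3,4] "plan" : N
        [4,5] "near" : (NP\(NP/S))\N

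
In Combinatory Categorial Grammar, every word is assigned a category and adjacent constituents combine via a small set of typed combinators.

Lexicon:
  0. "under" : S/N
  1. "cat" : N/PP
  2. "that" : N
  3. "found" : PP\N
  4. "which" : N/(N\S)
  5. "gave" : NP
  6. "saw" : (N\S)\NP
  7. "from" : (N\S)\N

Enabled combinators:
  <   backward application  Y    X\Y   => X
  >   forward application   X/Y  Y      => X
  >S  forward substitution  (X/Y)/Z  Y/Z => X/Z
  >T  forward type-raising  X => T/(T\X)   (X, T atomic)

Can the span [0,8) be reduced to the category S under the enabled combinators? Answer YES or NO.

NO

S/N N/PP N PP\N N/(N\S) NP (N\S)\NP (N\S)\N
CKY chart[0,8] = {N, N/(N\N), NP/(NP\N), PP/(PP\N), S/(S\N)}; S ∉ chart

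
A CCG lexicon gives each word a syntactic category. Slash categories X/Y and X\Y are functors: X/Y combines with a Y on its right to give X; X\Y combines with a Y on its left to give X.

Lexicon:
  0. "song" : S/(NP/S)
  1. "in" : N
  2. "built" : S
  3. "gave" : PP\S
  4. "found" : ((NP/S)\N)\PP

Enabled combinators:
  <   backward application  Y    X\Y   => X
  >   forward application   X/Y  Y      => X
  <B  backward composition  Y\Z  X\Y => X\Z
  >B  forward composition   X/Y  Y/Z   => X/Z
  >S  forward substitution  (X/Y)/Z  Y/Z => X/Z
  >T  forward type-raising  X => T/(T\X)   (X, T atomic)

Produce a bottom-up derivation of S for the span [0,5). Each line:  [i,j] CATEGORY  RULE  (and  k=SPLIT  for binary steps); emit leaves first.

[0,1] S/(NP/S)  lex  "song"
[1,2] N  lex  "in"
[2,3] S  lex  "built"
[3,4] PP\S  lex  "gave"
[2,4] PP  <  k=3
[4,5] ((NP/S)\N)\PP  lex  "found"
[2,5] (NP/S)\N  <  k=4
[1,5] NP/S  <  k=2
[0,5] S  >  k=1

[0,5] S   >
  [0,1] "song" : S/(NP/S)
  [1,5] NP/S   <
    [1,2] "in" : N
    [2,5] (NP/S)\N   <
      [2,4] PP   <
        [2,3] "built" : S
        [3,4] "gave" : PP\S
      [4,5] "found" : ((NP/S)\N)\PP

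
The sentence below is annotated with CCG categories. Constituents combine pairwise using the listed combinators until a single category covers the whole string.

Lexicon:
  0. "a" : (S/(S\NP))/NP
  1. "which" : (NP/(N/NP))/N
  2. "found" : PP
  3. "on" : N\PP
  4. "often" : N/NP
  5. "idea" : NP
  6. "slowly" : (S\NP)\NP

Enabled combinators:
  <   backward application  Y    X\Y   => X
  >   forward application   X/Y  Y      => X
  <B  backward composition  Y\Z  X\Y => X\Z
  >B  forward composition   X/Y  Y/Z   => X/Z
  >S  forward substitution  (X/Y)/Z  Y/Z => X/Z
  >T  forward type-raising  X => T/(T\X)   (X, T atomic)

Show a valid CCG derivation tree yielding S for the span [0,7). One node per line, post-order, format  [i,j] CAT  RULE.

[0,7] S   >
  [0,5] S/(S\NP)   >
    [0,1] "a" : (S/(S\NP))/NP
    [1,5] NP   >
      [1,4] NP/(N/NP)   >
        [1,2] "which" : (NP/(N/NP))/N
        [2,4] N   >
          [2,3] N/(N\PP)   >T
            [2,3] "found" : PP
          [3,4] "on" : N\PP
      [4,5] "often" : N/NP
  [5,7] S\NP   <
    [5,6] "idea" : NP
    [6,7] "slowly" : (S\NP)\NP

[0,1] (S/(S\NP))/NP  lex  "a"
[1,2] (NP/(N/NP))/N  lex  "which"
[2,3] PP  lex  "found"
[2,3] N/(N\PP)  >T
[3,4] N\PP  lex  "on"
[2,4] N  >  k=3
[1,4] NP/(N/NP)  >  k=2
[4,5] N/NP  lex  "often"
[1,5] NP  >  k=4
[0,5] S/(S\NP)  >  k=1
[5,6] NP  lex  "idea"
[6,7] (S\NP)\NP  lex  "slowly"
[5,7] S\NP  <  k=6
[0,7] S  >  k=5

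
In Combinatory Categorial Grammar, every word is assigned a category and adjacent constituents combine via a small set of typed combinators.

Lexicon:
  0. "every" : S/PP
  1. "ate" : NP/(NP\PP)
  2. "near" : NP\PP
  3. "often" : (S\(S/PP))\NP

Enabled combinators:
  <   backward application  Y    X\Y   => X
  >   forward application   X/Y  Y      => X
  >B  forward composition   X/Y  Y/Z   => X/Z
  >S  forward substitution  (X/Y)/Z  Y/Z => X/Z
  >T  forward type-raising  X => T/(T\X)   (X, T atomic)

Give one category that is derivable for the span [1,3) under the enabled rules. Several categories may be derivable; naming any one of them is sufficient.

NP

[0,4] S   <
  [0,1] "every" : S/PP
  [1,4] S\(S/PP)   <
    [1,3] NP   >
      [1,2] "ate" : NP/(NP\PP)
      [2,3] "near" : NP\PP
    [3,4] "often" : (S\(S/PP))\NP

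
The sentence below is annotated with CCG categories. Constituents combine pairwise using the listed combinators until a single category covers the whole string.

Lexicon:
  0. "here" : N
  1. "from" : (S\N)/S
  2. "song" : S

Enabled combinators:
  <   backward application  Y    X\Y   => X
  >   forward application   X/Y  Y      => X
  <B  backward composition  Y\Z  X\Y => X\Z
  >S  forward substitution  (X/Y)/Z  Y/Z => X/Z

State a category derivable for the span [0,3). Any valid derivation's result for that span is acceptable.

S

[0,3] S   <
  [0,1] "here" : N
  [1,3] S\N   >
    [1,2] "from" : (S\N)/S
    [2,3] "song" : S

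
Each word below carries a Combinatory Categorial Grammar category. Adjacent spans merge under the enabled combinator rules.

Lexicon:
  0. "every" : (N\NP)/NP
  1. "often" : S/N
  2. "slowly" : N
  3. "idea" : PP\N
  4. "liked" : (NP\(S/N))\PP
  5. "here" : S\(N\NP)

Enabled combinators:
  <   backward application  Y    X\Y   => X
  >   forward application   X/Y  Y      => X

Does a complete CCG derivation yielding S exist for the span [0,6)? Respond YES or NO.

[0,6] S   <
  [0,5] N\NP   >
    [0,1] "every" : (N\NP)/NP
    [1,5] NP   <
      [1,2] "often" : S/N
      [2,5] NP\(S/N)   <
        [2,4] PP   <
          [2,3] "slowly" : N
          [3,4] "idea" : PP\N
        [4,5] "liked" : (NP\(S/N))\PP
  [5,6] "here" : S\(N\NP)

YES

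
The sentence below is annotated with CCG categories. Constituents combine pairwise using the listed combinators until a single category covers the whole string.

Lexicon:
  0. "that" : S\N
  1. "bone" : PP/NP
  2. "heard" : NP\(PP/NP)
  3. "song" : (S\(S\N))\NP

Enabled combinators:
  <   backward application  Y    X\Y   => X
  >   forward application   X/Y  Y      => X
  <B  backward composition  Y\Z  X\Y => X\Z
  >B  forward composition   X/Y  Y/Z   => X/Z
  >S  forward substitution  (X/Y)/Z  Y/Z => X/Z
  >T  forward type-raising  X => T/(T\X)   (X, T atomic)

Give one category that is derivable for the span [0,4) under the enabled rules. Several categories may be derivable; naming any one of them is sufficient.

S

[0,4] S   <
  [0,1] "that" : S\N
  [1,4] S\(S\N)   <
    [1,3] NP   <
      [1,2] "bone" : PP/NP
      [2,3] "heard" : NP\(PP/NP)
    [3,4] "song" : (S\(S\N))\NP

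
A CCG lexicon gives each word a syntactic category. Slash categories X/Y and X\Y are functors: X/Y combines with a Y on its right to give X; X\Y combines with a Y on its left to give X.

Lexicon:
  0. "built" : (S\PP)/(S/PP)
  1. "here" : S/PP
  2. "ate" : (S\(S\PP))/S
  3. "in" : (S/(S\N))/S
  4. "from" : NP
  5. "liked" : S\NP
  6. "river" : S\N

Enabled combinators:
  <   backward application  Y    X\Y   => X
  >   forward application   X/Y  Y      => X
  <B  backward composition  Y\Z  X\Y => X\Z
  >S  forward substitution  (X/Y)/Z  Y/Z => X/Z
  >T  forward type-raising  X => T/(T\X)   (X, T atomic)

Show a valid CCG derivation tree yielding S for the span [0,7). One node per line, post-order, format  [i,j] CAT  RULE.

[0,7] S   <
  [0,2] S\PP   >
    [0,1] "built" : (S\PP)/(S/PP)
    [1,2] "here" : S/PP
  [2,7] S\(S\PP)   >
    [2,3] "ate" : (S\(S\PP))/S
    [3,7] S   >
      [3,6] S/(S\N)   >
        [3,4] "in" : (S/(S\N))/S
        [4,6] S   >
          [4,5] S/(S\NP)   >T
            [4,5] "from" : NP
          [5,6] "liked" : S\NP
      [6,7] "river" : S\N

[0,1] (S\PP)/(S/PP)  lex  "built"
[1,2] S/PP  lex  "here"
[0,2] S\PP  >  k=1
[2,3] (S\(S\PP))/S  lex  "ate"
[3,4] (S/(S\N))/S  lex  "in"
[4,5] NP  lex  "from"
[4,5] S/(S\NP)  >T
[5,6] S\NP  lex  "liked"
[4,6] S  >  k=5
[3,6] S/(S\N)  >  k=4
[6,7] S\N  lex  "river"
[3,7] S  >  k=6
[2,7] S\(S\PP)  >  k=3
[0,7] S  <  k=2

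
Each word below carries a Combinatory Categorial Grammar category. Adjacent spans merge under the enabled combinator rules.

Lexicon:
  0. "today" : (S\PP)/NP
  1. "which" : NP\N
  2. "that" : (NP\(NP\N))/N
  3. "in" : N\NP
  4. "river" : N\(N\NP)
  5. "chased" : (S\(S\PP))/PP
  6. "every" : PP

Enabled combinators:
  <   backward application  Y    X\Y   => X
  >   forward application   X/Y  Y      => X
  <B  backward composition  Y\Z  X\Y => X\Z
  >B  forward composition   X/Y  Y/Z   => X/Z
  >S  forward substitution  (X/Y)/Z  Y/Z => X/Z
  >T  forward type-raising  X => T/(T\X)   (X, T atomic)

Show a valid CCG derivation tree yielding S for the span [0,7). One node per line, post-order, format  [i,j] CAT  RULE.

[0,1] (S\PP)/NP  lex  "today"
[1,2] NP\N  lex  "which"
[2,3] (NP\(NP\N))/N  lex  "that"
[3,4] N\NP  lex  "in"
[4,5] N\(N\NP)  lex  "river"
[3,5] N  <  k=4
[2,5] NP\(NP\N)  >  k=3
[1,5] NP  <  k=2
[0,5] S\PP  >  k=1
[5,6] (S\(S\PP))/PP  lex  "chased"
[6,7] PP  lex  "every"
[5,7] S\(S\PP)  >  k=6
[0,7] S  <  k=5

[0,7] S   <
  [0,5] S\PP   >
    [0,1] "today" : (S\PP)/NP
    [1,5] NP   <
      [1,2] "which" : NP\N
      [2,5] NP\(NP\N)   >
        [2,3] "that" : (NP\(NP\N))/N
        [3,5] N   <
          [3,4] "in" : N\NP
          [4,5] "river" : N\(N\NP)
  [5,7] S\(S\PP)   >
    [5,6] "chased" : (S\(S\PP))/PP
    [6,7] "every" : PP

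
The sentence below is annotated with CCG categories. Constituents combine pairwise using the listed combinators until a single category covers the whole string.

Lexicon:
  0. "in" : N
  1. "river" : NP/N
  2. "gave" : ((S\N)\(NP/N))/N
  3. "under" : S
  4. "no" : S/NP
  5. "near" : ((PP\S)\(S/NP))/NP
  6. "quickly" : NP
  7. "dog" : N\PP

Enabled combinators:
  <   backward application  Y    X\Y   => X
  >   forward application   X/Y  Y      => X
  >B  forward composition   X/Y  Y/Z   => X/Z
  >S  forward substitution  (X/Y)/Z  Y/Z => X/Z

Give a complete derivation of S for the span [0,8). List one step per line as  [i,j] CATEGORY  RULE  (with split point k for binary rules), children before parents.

[0,1] N  lex  "in"
[1,2] NP/N  lex  "river"
[2,3] ((S\N)\(NP/N))/N  lex  "gave"
[3,4] S  lex  "under"
[4,5] S/NP  lex  "no"
[5,6] ((PP\S)\(S/NP))/NP  lex  "near"
[6,7] NP  lex  "quickly"
[5,7] (PP\S)\(S/NP)  >  k=6
[4,7] PP\S  <  k=5
[3,7] PP  <  k=4
[7,8] N\PP  lex  "dog"
[3,8] N  <  k=7
[2,8] (S\N)\(NP/N)  >  k=3
[1,8] S\N  <  k=2
[0,8] S  <  k=1

[0,8] S   <
  [0,1] "in" : N
  [1,8] S\N   <
    [1,2] "river" : NP/N
    [2,8] (S\N)\(NP/N)   >
      [2,3] "gave" : ((S\N)\(NP/N))/N
      [3,8] N   <
        [3,7] PP   <
          [3,4] "under" : S
          [4,7] PP\S   <
            [4,5] "no" : S/NP
            [5,7] (PP\S)\(S/NP)   >
              [5,6] "near" : ((PP\S)\(S/NP))/NP
              [6,7] "quickly" : NP
        [7,8] "dog" : N\PP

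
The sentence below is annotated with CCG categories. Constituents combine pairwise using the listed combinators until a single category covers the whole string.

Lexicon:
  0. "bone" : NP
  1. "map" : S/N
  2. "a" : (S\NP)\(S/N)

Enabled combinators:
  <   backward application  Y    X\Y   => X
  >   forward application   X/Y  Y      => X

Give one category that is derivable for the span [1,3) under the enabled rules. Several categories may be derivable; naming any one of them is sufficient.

S\NP

[0,3] S   <
  [0,1] "bone" : NP
  [1,3] S\NP   <
    [1,2] "map" : S/N
    [2,3] "a" : (S\NP)\(S/N)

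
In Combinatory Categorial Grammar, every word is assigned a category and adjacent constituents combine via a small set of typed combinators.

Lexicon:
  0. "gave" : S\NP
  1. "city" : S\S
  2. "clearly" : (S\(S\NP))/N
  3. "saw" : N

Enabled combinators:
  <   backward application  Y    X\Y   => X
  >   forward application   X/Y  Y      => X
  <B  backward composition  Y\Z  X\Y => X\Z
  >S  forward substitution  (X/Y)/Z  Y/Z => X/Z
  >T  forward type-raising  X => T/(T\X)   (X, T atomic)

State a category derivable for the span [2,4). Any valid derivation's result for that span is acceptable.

[0,4] S   <
  [0,2] S\NP   <B
    [0,1] "gave" : S\NP
    [1,2] "city" : S\S
  [2,4] S\(S\NP)   >
    [2,3] "clearly" : (S\(S\NP))/N
    [3,4] "saw" : N

S\(S\NP)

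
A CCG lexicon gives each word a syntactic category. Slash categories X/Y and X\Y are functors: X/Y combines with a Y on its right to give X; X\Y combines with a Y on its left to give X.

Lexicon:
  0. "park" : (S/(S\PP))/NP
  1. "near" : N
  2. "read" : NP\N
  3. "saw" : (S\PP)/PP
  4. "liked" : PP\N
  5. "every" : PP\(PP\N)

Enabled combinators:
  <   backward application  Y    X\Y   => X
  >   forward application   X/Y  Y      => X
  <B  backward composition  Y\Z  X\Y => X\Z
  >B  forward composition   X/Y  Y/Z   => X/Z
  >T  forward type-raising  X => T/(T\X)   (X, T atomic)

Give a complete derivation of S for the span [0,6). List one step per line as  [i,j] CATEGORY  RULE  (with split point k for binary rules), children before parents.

[0,1] (S/(S\PP))/NP  lex  "park"
[1,2] N  lex  "near"
[2,3] NP\N  lex  "read"
[1,3] NP  <  k=2
[0,3] S/(S\PP)  >  k=1
[3,4] (S\PP)/PP  lex  "saw"
[4,5] PP\N  lex  "liked"
[5,6] PP\(PP\N)  lex  "every"
[4,6] PP  <  k=5
[3,6] S\PP  >  k=4
[0,6] S  >  k=3

[0,6] S   >
  [0,3] S/(S\PP)   >
    [0,1] "park" : (S/(S\PP))/NP
    [1,3] NP   <
      [1,2] "near" : N
      [2,3] "read" : NP\N
  [3,6] S\PP   >
    [3,4] "saw" : (S\PP)/PP
    [4,6] PP   <
      [4,5] "liked" : PP\N
      [5,6] "every" : PP\(PP\N)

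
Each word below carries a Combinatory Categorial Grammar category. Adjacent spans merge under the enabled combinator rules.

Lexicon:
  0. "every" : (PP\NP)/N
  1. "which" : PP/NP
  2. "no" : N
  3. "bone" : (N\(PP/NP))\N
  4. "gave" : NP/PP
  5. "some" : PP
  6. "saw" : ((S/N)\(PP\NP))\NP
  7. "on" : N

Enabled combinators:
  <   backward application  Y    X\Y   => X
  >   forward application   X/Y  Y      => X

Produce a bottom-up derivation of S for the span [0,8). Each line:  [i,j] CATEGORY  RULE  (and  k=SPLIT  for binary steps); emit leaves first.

[0,8] S   >
  [0,7] S/N   <
    [0,4] PP\NP   >
      [0,1] "every" : (PP\NP)/N
      [1,4] N   <
        [1,2] "which" : PP/NP
        [2,4] N\(PP/NP)   <
          [2,3] "no" : N
          [3,4] "bone" : (N\(PP/NP))\N
    [4,7] (S/N)\(PP\NP)   <
      [4,6] NP   >
        [4,5] "gave" : NP/PP
        [5,6] "some" : PP
      [6,7] "saw" : ((S/N)\(PP\NP))\NP
  [7,8] "on" : N

[0,1] (PP\NP)/N  lex  "every"
[1,2] PP/NP  lex  "which"
[2,3] N  lex  "no"
[3,4] (N\(PP/NP))\N  lex  "bone"
[2,4] N\(PP/NP)  <  k=3
[1,4] N  <  k=2
[0,4] PP\NP  >  k=1
[4,5] NP/PP  lex  "gave"
[5,6] PP  lex  "some"
[4,6] NP  >  k=5
[6,7] ((S/N)\(PP\NP))\NP  lex  "saw"
[4,7] (S/N)\(PP\NP)  <  k=6
[0,7] S/N  <  k=4
[7,8] N  lex  "on"
[0,8] S  >  k=7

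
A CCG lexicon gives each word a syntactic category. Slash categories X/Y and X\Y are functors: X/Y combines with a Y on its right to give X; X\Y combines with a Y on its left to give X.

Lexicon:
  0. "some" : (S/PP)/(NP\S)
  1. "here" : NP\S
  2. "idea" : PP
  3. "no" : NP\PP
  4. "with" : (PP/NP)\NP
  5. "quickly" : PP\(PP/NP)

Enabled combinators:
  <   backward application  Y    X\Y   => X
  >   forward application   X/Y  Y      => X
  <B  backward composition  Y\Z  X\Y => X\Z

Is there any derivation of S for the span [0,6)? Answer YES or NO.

[0,6] S   >
  [0,2] S/PP   >
    [0,1] "some" : (S/PP)/(NP\S)
    [1,2] "here" : NP\S
  [2,6] PP   <
    [2,4] NP   <
      [2,3] "idea" : PP
      [3,4] "no" : NP\PP
    [4,6] PP\NP   <B
      [4,5] "with" : (PP/NP)\NP
      [5,6] "quickly" : PP\(PP/NP)

YES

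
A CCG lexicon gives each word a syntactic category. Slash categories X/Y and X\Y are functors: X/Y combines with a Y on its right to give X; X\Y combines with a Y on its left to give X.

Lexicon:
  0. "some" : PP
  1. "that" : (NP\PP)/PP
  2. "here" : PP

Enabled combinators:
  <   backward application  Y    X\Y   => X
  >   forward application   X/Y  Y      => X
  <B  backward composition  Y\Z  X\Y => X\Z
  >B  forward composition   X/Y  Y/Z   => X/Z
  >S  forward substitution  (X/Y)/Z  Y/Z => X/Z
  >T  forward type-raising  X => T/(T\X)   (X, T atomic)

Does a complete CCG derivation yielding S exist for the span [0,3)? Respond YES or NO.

NO

PP (NP\PP)/PP PP
CKY chart[0,3] = {N/(N\NP), NP, NP/(NP\NP), NP/(PP\PP), PP/(PP\NP), S/(S\NP)}; S ∉ chart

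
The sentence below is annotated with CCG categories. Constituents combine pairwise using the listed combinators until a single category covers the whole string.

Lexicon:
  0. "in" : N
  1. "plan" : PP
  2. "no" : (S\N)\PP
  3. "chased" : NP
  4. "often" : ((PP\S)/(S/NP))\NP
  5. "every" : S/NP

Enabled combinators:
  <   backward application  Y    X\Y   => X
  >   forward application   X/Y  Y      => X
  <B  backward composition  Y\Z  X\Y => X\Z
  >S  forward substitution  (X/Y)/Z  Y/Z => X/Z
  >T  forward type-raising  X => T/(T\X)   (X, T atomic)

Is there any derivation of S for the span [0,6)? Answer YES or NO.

NO

N PP (S\N)\PP NP ((PP\S)/(S/NP))\NP S/NP
CKY chart[0,6] = {N/(N\PP), NP/(NP\PP), PP, PP/(PP\PP), S/(S\PP)}; S ∉ chart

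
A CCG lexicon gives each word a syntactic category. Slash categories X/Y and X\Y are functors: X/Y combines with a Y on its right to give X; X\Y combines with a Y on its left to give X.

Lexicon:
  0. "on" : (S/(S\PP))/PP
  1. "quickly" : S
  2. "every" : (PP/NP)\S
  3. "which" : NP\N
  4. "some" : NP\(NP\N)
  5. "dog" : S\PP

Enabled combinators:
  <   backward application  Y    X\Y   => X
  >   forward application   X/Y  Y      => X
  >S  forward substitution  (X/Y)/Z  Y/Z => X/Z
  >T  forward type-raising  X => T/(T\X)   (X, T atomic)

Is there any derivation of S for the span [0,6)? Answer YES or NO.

YES

[0,6] S   >
  [0,5] S/(S\PP)   >
    [0,1] "on" : (S/(S\PP))/PP
    [1,5] PP   >
      [1,3] PP/NP   <
        [1,2] "quickly" : S
        [2,3] "every" : (PP/NP)\S
      [3,5] NP   <
        [3,4] "which" : NP\N
        [4,5] "some" : NP\(NP\N)
  [5,6] "dog" : S\PP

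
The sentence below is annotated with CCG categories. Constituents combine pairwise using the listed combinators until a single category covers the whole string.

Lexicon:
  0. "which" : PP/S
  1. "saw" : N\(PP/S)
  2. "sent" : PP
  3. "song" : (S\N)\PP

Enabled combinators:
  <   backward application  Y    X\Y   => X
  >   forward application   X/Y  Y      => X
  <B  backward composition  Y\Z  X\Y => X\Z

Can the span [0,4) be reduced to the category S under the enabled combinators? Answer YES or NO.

YES

[0,4] S   <
  [0,2] N   <
    [0,1] "which" : PP/S
    [1,2] "saw" : N\(PP/S)
  [2,4] S\N   <
    [2,3] "sent" : PP
    [3,4] "song" : (S\N)\PP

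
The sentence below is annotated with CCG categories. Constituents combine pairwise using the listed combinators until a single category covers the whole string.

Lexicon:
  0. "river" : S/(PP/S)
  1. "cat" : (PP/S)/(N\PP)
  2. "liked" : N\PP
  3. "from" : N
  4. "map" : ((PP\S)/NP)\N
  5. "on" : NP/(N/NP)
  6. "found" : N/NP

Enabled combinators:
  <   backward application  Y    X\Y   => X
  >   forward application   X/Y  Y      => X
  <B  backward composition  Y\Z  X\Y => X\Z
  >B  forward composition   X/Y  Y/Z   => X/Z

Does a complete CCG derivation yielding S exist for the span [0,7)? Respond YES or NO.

NO

S/(PP/S) (PP/S)/(N\PP) N\PP N ((PP\S)/NP)\N NP/(N/NP) N/NP
CKY chart[0,7] = {PP}; S ∉ chart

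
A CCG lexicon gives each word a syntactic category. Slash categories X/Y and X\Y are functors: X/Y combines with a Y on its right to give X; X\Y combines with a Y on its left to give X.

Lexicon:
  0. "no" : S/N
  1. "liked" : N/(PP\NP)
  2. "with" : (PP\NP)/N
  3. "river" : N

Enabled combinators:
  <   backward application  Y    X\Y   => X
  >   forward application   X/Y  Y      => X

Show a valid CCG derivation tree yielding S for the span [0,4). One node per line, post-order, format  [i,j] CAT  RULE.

[0,1] S/N  lex  "no"
[1,2] N/(PP\NP)  lex  "liked"
[2,3] (PP\NP)/N  lex  "with"
[3,4] N  lex  "river"
[2,4] PP\NP  >  k=3
[1,4] N  >  k=2
[0,4] S  >  k=1

[0,4] S   >
  [0,1] "no" : S/N
  [1,4] N   >
    [1,2] "liked" : N/(PP\NP)
    [2,4] PP\NP   >
      [2,3] "with" : (PP\NP)/N
      [3,4] "river" : N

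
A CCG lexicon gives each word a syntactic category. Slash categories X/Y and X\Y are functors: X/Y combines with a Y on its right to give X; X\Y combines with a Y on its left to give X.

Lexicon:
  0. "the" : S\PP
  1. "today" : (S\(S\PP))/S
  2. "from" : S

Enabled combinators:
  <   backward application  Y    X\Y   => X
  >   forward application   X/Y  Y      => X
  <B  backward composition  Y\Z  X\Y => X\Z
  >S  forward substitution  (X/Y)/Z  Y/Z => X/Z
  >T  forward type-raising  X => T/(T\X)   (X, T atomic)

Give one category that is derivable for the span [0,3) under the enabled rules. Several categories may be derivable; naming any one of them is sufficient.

[0,3] S   <
  [0,1] "the" : S\PP
  [1,3] S\(S\PP)   >
    [1,2] "today" : (S\(S\PP))/S
    [2,3] "from" : S

S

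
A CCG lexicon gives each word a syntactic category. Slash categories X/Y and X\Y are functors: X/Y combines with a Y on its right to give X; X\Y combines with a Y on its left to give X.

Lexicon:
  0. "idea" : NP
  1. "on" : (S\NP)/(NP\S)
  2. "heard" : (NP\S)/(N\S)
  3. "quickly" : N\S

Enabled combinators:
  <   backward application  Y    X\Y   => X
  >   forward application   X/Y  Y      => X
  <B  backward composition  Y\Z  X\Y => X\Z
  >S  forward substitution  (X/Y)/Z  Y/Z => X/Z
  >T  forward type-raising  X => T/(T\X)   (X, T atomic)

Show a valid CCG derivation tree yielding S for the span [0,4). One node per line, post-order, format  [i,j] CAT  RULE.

[0,1] NP  lex  "idea"
[1,2] (S\NP)/(NP\S)  lex  "on"
[2,3] (NP\S)/(N\S)  lex  "heard"
[3,4] N\S  lex  "quickly"
[2,4] NP\S  >  k=3
[1,4] S\NP  >  k=2
[0,4] S  <  k=1

[0,4] S   <
  [0,1] "idea" : NP
  [1,4] S\NP   >
    [1,2] "on" : (S\NP)/(NP\S)
    [2,4] NP\S   >
      [2,3] "heard" : (NP\S)/(N\S)
      [3,4] "quickly" : N\S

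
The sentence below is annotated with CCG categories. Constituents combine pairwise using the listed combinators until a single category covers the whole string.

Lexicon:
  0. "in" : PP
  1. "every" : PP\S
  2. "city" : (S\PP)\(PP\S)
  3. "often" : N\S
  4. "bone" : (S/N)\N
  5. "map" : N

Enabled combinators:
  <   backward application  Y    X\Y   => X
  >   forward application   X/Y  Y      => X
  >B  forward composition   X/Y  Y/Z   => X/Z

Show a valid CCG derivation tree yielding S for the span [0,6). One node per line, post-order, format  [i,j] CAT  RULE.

[0,6] S   >
  [0,5] S/N   <
    [0,4] N   <
      [0,3] S   <
        [0,1] "in" : PP
        [1,3] S\PP   <
          [1,2] "every" : PP\S
          [2,3] "city" : (S\PP)\(PP\S)
      [3,4] "often" : N\S
    [4,5] "bone" : (S/N)\N
  [5,6] "map" : N

[0,1] PP  lex  "in"
[1,2] PP\S  lex  "every"
[2,3] (S\PP)\(PP\S)  lex  "city"
[1,3] S\PP  <  k=2
[0,3] S  <  k=1
[3,4] N\S  lex  "often"
[0,4] N  <  k=3
[4,5] (S/N)\N  lex  "bone"
[0,5] S/N  <  k=4
[5,6] N  lex  "map"
[0,6] S  >  k=5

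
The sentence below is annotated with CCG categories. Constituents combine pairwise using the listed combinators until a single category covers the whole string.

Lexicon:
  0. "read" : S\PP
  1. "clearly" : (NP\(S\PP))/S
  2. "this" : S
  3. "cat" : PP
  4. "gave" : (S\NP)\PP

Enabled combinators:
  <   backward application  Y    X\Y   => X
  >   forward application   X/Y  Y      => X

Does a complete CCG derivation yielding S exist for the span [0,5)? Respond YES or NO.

[0,5] S   <
  [0,3] NP   <
    [0,1] "read" : S\PP
    [1,3] NP\(S\PP)   >
      [1,2] "clearly" : (NP\(S\PP))/S
      [2,3] "this" : S
  [3,5] S\NP   <
    [3,4] "cat" : PP
    [4,5] "gave" : (S\NP)\PP

YES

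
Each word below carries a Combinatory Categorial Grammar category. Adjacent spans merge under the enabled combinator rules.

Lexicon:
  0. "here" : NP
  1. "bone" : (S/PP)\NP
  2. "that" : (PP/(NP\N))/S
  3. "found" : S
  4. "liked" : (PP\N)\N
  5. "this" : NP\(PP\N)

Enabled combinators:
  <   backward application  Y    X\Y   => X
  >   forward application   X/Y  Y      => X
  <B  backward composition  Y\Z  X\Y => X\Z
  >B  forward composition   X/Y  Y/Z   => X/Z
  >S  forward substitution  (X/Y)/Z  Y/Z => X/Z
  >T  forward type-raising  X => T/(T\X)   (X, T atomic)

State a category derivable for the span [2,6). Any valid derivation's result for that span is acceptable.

PP

[0,6] S   >
  [0,2] S/PP   <
    [0,1] "here" : NP
    [1,2] "bone" : (S/PP)\NP
  [2,6] PP   >
    [2,4] PP/(NP\N)   >
      [2,3] "that" : (PP/(NP\N))/S
      [3,4] "found" : S
    [4,6] NP\N   <B
      [4,5] "liked" : (PP\N)\N
      [5,6] "this" : NP\(PP\N)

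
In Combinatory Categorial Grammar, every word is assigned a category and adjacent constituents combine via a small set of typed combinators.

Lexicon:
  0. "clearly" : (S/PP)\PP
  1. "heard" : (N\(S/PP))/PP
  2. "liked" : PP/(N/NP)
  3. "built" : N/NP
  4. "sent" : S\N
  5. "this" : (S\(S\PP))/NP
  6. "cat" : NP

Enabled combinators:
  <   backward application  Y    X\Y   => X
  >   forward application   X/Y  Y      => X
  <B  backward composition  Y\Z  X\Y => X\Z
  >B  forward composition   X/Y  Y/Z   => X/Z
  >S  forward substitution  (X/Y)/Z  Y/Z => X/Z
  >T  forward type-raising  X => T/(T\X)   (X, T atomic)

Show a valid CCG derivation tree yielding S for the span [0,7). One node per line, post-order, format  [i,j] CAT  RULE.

[0,7] S   <
  [0,5] S\PP   <B
    [0,4] N\PP   <B
      [0,1] "clearly" : (S/PP)\PP
      [1,4] N\(S/PP)   >
        [1,2] "heard" : (N\(S/PP))/PP
        [2,4] PP   >
          [2,3] "liked" : PP/(N/NP)
          [3,4] "built" : N/NP
    [4,5] "sent" : S\N
  [5,7] S\(S\PP)   >
    [5,6] "this" : (S\(S\PP))/NP
    [6,7] "cat" : NP

[0,1] (S/PP)\PP  lex  "clearly"
[1,2] (N\(S/PP))/PP  lex  "heard"
[2,3] PP/(N/NP)  lex  "liked"
[3,4] N/NP  lex  "built"
[2,4] PP  >  k=3
[1,4] N\(S/PP)  >  k=2
[0,4] N\PP  <B  k=1
[4,5] S\N  lex  "sent"
[0,5] S\PP  <B  k=4
[5,6] (S\(S\PP))/NP  lex  "this"
[6,7] NP  lex  "cat"
[5,7] S\(S\PP)  >  k=6
[0,7] S  <  k=5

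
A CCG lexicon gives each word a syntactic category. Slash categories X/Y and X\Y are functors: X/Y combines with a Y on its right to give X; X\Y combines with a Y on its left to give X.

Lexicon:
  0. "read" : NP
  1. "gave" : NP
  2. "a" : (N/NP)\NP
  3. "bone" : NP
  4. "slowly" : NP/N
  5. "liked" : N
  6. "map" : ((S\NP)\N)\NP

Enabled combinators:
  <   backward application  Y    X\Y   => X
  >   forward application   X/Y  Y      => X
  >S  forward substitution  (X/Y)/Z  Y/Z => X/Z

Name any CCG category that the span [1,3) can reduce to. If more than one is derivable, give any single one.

[0,7] S   <
  [0,1] "read" : NP
  [1,7] S\NP   <
    [1,4] N   >
      [1,3] N/NP   <
        [1,2] "gave" : NP
        [2,3] "a" : (N/NP)\NP
      [3,4] "bone" : NP
    [4,7] (S\NP)\N   <
      [4,6] NP   >
        [4,5] "slowly" : NP/N
        [5,6] "liked" : N
      [6,7] "map" : ((S\NP)\N)\NP

N/NP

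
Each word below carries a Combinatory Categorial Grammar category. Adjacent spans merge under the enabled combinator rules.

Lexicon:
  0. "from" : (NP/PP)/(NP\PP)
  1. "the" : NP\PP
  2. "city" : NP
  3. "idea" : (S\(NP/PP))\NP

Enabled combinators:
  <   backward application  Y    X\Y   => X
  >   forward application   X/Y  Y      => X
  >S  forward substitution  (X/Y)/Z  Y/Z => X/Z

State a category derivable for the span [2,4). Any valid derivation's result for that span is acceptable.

S\(NP/PP)

[0,4] S   <
  [0,2] NP/PP   >
    [0,1] "from" : (NP/PP)/(NP\PP)
    [1,2] "the" : NP\PP
  [2,4] S\(NP/PP)   <
    [2,3] "city" : NP
    [3,4] "idea" : (S\(NP/PP))\NP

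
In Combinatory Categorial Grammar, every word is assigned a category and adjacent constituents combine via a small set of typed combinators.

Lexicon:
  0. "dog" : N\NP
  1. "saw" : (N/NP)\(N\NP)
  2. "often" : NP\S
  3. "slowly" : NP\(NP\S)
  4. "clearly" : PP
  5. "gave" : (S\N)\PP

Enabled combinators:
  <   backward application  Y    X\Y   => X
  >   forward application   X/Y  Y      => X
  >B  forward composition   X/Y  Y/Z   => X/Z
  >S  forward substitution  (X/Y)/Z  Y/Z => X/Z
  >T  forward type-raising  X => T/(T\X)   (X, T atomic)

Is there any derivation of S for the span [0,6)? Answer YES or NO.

YES

[0,6] S   <
  [0,4] N   >
    [0,2] N/NP   <
      [0,1] "dog" : N\NP
      [1,2] "saw" : (N/NP)\(N\NP)
    [2,4] NP   <
      [2,3] "often" : NP\S
      [3,4] "slowly" : NP\(NP\S)
  [4,6] S\N   <
    [4,5] "clearly" : PP
    [5,6] "gave" : (S\N)\PP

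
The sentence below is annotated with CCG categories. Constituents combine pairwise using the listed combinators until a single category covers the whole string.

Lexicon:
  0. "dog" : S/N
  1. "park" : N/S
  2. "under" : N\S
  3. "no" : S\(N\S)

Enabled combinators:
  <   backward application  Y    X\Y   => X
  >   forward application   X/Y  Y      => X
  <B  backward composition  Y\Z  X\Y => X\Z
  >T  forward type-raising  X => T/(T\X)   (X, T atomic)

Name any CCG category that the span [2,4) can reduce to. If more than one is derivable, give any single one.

S

[0,4] S   >
  [0,1] "dog" : S/N
  [1,4] N   >
    [1,2] "park" : N/S
    [2,4] S   <
      [2,3] "under" : N\S
      [3,4] "no" : S\(N\S)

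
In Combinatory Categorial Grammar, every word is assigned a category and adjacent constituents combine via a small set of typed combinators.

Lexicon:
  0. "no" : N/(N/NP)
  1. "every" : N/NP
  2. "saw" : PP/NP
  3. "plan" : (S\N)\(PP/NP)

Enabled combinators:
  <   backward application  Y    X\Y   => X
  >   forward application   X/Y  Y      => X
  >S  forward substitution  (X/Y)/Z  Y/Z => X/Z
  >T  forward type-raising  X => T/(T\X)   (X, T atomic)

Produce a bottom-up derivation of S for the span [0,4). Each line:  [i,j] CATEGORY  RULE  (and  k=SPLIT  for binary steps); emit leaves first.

[0,4] S   <
  [0,2] N   >
    [0,1] "no" : N/(N/NP)
    [1,2] "every" : N/NP
  [2,4] S\N   <
    [2,3] "saw" : PP/NP
    [3,4] "plan" : (S\N)\(PP/NP)

[0,1] N/(N/NP)  lex  "no"
[1,2] N/NP  lex  "every"
[0,2] N  >  k=1
[2,3] PP/NP  lex  "saw"
[3,4] (S\N)\(PP/NP)  lex  "plan"
[2,4] S\N  <  k=3
[0,4] S  <  k=2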